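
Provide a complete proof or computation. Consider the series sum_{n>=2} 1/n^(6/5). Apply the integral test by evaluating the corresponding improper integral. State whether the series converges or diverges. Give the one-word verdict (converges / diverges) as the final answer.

Let f(x) = x^(-6/5). Then f is positive, continuous, and decreasing on [2, infinity), so the integral test applies.
Compute the improper integral int_{2}^infinity f(x) dx:
  antiderivative F(x) = -5/x^(1/5).
  As x -> infinity, F(x) -> 0 (since p = 6/5 > 1).
  So int = F(infinity) - F(2) = 0 - (-5*2^(4/5)/2) = 5*2^(4/5)/2.
  Finite, so by the integral test, the series converges.

converges


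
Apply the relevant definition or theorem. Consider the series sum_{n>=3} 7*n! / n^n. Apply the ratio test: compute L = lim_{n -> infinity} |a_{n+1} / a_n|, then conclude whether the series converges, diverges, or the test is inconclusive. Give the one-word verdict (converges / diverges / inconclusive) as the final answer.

Let a_n denote the general term. Form the ratio a_{n+1}/a_n and simplify:
a_{n+1}/a_n = (n/(n + 1))^n
Take the limit as n -> infinity: L = exp(-1).
Since L = exp(-1) < 1, the ratio test implies the series converges.

converges


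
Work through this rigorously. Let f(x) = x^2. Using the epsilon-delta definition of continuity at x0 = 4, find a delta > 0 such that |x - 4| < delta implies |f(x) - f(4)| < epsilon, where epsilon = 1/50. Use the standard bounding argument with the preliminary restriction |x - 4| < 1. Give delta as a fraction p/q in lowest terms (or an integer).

Factor: |x^2 - (4)^2| = |x - 4| * |x + 4|.
Impose |x - 4| < 1 first. Then |x + 4| = |(x - 4) + 2*(4)| <= |x - 4| + 2*|4| < 1 + 8 = 9.
So |x^2 - (4)^2| < delta * 9.
We need delta * 9 <= 1/50, i.e. delta <= 1/50/9 = 1/450.
Since 1/450 < 1, this is tighter than 1; take delta = 1/450.
So delta = 1/450 works.

1/450


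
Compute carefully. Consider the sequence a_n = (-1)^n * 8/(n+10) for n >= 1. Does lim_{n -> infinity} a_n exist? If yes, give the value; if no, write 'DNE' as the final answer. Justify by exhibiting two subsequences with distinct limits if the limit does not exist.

Examine the behaviour of a_n along subsequences.
Even-n subsequence a_{2k} = 8/(2k+10) -> 0. Odd-n subsequence a_{2k+1} = -8/(2k+11) -> 0. Both tend to 0, which suggests the limit is 0; verify directly.
|a_n - 0| = 8/(n+10) < 8/n for every n >= 1.
Given epsilon > 0, choose a positive integer N > 8/epsilon. Then for all n >= N, |a_n| < 8/n <= 8/N < epsilon.
So by the definition of the limit, lim a_n exists and equals 0.

0


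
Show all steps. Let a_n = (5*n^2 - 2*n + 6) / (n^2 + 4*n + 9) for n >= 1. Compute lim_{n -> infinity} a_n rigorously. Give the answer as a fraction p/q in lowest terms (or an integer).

Divide numerator and denominator by n^2, the highest power:
numerator / n^2 = 5 - 2/n + 6/n^2
denominator / n^2 = 1 + 4/n + 9/n^2
As n -> infinity, all terms of the form c/n^k (k >= 1) tend to 0.
So numerator / n^2 -> 5 and denominator / n^2 -> 1.
Therefore lim a_n = 5.

5


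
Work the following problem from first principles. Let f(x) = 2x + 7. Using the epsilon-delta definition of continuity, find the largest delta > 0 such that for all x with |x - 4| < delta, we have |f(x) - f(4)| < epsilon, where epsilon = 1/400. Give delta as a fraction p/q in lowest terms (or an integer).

We compute f(4) = 2*(4) + 7 = 15.
|f(x) - f(4)| = |2x + 7 - (15)| = |2(x - 4)| = 2|x - 4|.
We need 2|x - 4| < 1/400, i.e. |x - 4| < 1/400 / 2 = 1/800.
So any delta <= 1/800 works. Conversely, if delta > 1/800, then x = 4 + 1/800 satisfies |x - 4| = 1/800 < delta but |f(x) - f(4)| = 2 * 1/800 = 1/400, which is not < 1/400; so no larger delta works.
Hence the largest such delta is 1/800.

1/800


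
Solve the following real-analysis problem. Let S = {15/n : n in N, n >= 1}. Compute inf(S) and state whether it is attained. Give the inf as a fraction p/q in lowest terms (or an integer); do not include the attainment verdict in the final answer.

Analysis:
- Values: 15, 15/2, 5, 15/4, ... strictly decreasing.
- The maximum is 15 (n=1); sup = 15 (attained).
- The set is bounded below by 0; 15/n -> 0 so 0 is the greatest lower bound.
- 0 is not in the set, so inf = 0 is not attained.
Conclusion: inf(S) = 0, not attained in S.

0


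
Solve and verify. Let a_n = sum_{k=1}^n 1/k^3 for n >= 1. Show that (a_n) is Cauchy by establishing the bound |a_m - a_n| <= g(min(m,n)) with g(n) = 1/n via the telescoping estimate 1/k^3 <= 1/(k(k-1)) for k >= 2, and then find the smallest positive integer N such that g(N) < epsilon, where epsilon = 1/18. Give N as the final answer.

For m > n >= 1: |a_m - a_n| = sum_{k=n+1}^m 1/k^3.
Use 1/k^3 <= 1/(k(k-1)) = 1/(k-1) - 1/k for k >= 2 (which holds since k^3 >= k^2 >= k(k-1) for k >= 2):
sum_{k=n+1}^m 1/k^3 <= sum_{k=n+1}^m (1/(k-1) - 1/k) = 1/n - 1/m <= 1/n.
By symmetry the same bound holds with n,m swapped, so |a_m - a_n| <= 1/min(m,n) = g(min(m,n)). Since g(n) -> 0, (a_n) is Cauchy.
Now solve g(N) < 1/18: 1/N < 1/18 <=> N > 1/(1/18) = 18.
The smallest integer strictly greater than 18 is N = 19.
Check: g(19) = 1/19 < 1/18; g(18) = 1/18 >= 1/18. So N = 19.

19


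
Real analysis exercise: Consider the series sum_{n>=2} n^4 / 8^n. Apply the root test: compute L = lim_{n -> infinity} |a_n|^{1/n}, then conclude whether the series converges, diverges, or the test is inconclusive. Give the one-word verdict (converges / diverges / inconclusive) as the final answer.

Let a_n denote the general term. Form |a_n|^(1/n) and simplify:
|a_n|^(1/n) = n^(4/n)/8
Take the limit as n -> infinity: L = 1/8.
Since L = 1/8 < 1, the root test implies convergence.

converges


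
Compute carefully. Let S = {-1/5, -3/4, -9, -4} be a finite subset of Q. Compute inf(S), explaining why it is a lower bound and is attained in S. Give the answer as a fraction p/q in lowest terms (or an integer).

S is finite, so inf(S) = min(S).
Sorted increasing:
-9, -4, -3/4, -1/5
The extremum is -9.
For every x in S, x >= -9. And -9 is in S, so it is attained.
Therefore inf(S) = -9.

-9


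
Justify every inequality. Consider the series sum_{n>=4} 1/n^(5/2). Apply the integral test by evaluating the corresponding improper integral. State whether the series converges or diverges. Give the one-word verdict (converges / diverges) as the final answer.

Let f(x) = x^(-5/2). Then f is positive, continuous, and decreasing on [4, infinity), so the integral test applies.
Compute the improper integral int_{4}^infinity f(x) dx:
  antiderivative F(x) = -2/(3*x^(3/2)).
  As x -> infinity, F(x) -> 0 (since p = 5/2 > 1).
  So int = F(infinity) - F(4) = 0 - (-1/12) = 1/12.
  Finite, so by the integral test, the series converges.

converges


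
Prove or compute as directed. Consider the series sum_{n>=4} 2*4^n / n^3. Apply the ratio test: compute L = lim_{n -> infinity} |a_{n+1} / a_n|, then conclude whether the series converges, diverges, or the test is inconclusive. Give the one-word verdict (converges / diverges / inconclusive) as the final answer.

Let a_n denote the general term. Form the ratio a_{n+1}/a_n and simplify:
a_{n+1}/a_n = 4*n^3/(n + 1)^3
Take the limit as n -> infinity: L = 4.
Since L = 4 > 1 (or L = infinity), the ratio test implies the series diverges.

diverges


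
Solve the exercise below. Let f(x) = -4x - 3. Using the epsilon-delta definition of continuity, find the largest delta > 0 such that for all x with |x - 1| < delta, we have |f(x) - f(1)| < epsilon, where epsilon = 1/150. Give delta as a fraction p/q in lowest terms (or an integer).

We compute f(1) = -4*(1) - 3 = -7.
|f(x) - f(1)| = |-4x - 3 - (-7)| = |-4(x - 1)| = 4|x - 1|.
We need 4|x - 1| < 1/150, i.e. |x - 1| < 1/150 / 4 = 1/600.
So any delta <= 1/600 works. Conversely, if delta > 1/600, then x = 1 + 1/600 satisfies |x - 1| = 1/600 < delta but |f(x) - f(1)| = 4 * 1/600 = 1/150, which is not < 1/150; so no larger delta works.
Hence the largest such delta is 1/600.

1/600


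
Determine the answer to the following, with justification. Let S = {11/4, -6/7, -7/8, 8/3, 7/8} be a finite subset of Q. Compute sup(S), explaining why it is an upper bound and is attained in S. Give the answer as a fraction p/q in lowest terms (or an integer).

S is finite, so sup(S) = max(S).
Sorted decreasing:
11/4, 8/3, 7/8, -6/7, -7/8
The extremum is 11/4.
For every x in S, x <= 11/4. And 11/4 is in S, so it is attained.
Therefore sup(S) = 11/4.

11/4


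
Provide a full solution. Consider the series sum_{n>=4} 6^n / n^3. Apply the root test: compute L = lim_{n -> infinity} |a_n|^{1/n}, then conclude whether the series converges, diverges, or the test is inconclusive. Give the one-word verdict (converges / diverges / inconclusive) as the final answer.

Let a_n denote the general term. Form |a_n|^(1/n) and simplify:
|a_n|^(1/n) = 6/n^(3/n)
Take the limit as n -> infinity: L = 6.
Since L = 6 > 1, the root test implies divergence.

diverges


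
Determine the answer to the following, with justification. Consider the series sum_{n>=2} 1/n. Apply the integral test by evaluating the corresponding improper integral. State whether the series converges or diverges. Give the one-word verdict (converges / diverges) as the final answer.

Let f(x) = 1/x. Then f is positive, continuous, and decreasing on [2, infinity), so the integral test applies.
Compute the improper integral int_{2}^infinity f(x) dx:
  antiderivative F(x) = log(x).
  As x -> infinity, log(x) -> infinity.
  So int = infinity - log(2) = infinity. By the integral test, the series diverges.

diverges


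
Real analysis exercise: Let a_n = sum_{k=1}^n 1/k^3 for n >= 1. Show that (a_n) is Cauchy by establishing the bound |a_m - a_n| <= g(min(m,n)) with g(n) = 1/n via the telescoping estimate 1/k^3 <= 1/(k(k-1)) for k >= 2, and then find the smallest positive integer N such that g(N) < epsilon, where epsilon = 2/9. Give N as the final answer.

For m > n >= 1: |a_m - a_n| = sum_{k=n+1}^m 1/k^3.
Use 1/k^3 <= 1/(k(k-1)) = 1/(k-1) - 1/k for k >= 2 (which holds since k^3 >= k^2 >= k(k-1) for k >= 2):
sum_{k=n+1}^m 1/k^3 <= sum_{k=n+1}^m (1/(k-1) - 1/k) = 1/n - 1/m <= 1/n.
By symmetry the same bound holds with n,m swapped, so |a_m - a_n| <= 1/min(m,n) = g(min(m,n)). Since g(n) -> 0, (a_n) is Cauchy.
Now solve g(N) < 2/9: 1/N < 2/9 <=> N > 1/(2/9) = 9/2.
The smallest integer strictly greater than 9/2 is N = 5.
Check: g(5) = 1/5 < 2/9; g(4) = 1/4 >= 2/9. So N = 5.

5


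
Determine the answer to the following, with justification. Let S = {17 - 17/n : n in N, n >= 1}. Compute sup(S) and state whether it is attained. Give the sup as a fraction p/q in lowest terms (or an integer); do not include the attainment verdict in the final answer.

Analysis:
- Values: 0, 17/2, 34/3, 51/4, ... strictly increasing.
- Minimum is 0 (n=1); inf = 0 (attained).
- 17 - 17/n -> 17 from below; sup = 17, not attained.
Conclusion: sup(S) = 17, not attained in S.

17


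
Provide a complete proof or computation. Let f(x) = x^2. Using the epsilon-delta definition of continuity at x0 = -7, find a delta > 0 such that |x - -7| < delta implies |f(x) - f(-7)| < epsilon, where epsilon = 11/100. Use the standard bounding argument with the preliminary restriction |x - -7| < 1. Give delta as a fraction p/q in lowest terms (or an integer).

Factor: |x^2 - (-7)^2| = |x - -7| * |x + -7|.
Impose |x - -7| < 1 first. Then |x + -7| = |(x - -7) + 2*(-7)| <= |x - -7| + 2*|-7| < 1 + 14 = 15.
So |x^2 - (-7)^2| < delta * 15.
We need delta * 15 <= 11/100, i.e. delta <= 11/100/15 = 11/1500.
Since 11/1500 < 1, this is tighter than 1; take delta = 11/1500.
So delta = 11/1500 works.

11/1500


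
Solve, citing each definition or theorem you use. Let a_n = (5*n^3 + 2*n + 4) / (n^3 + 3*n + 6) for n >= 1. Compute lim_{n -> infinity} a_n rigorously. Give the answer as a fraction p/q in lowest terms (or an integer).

Divide numerator and denominator by n^3, the highest power:
numerator / n^3 = 5 + 2/n^2 + 4/n^3
denominator / n^3 = 1 + 3/n^2 + 6/n^3
As n -> infinity, all terms of the form c/n^k (k >= 1) tend to 0.
So numerator / n^3 -> 5 and denominator / n^3 -> 1.
Therefore lim a_n = 5.

5


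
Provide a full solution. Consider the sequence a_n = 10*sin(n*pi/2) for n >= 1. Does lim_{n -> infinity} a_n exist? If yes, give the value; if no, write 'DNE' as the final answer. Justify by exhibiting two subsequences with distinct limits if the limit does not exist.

Examine the behaviour of a_n along subsequences.
a_{4k+1} = 10*sin(pi/2 + 2k*pi) = 10 -> 10. a_{4k+3} = 10*sin(3pi/2 + 2k*pi) = -10 -> -10.
Since these two subsequential limits are 10 and -10, distinct, the full sequence cannot converge (a convergent sequence has all subsequences tending to the same limit). So lim a_n does not exist.

DNE


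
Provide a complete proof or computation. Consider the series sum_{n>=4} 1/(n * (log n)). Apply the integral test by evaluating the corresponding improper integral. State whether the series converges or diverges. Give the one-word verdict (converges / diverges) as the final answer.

Let f(x) = 1/(x*log(x)). Then f is positive, continuous, and decreasing on [4, infinity), so the integral test applies.
Compute the improper integral int_{4}^infinity f(x) dx:
  antiderivative F(x) = log(log(x)).
  F(x) = log(log(x)) -> infinity as x -> infinity. The integral diverges, so by the integral test, the series diverges.

diverges


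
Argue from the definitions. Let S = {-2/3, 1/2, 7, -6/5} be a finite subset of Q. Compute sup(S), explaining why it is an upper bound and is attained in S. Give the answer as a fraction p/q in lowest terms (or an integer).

S is finite, so sup(S) = max(S).
Sorted decreasing:
7, 1/2, -2/3, -6/5
The extremum is 7.
For every x in S, x <= 7. And 7 is in S, so it is attained.
Therefore sup(S) = 7.

7


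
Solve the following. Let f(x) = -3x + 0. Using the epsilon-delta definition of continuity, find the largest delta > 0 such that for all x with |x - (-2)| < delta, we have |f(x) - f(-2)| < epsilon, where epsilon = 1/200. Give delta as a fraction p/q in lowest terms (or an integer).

We compute f(-2) = -3*(-2) + 0 = 6.
|f(x) - f(-2)| = |-3x + 0 - (6)| = |-3(x - (-2))| = 3|x - (-2)|.
We need 3|x - (-2)| < 1/200, i.e. |x - (-2)| < 1/200 / 3 = 1/600.
So any delta <= 1/600 works. Conversely, if delta > 1/600, then x = -2 + 1/600 satisfies |x - (-2)| = 1/600 < delta but |f(x) - f(-2)| = 3 * 1/600 = 1/200, which is not < 1/200; so no larger delta works.
Hence the largest such delta is 1/600.

1/600


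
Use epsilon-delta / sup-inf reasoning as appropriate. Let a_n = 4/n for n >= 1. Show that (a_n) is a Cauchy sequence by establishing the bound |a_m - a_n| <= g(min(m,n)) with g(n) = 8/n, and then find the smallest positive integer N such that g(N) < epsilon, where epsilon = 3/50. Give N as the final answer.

For any m, n >= 1, by the triangle inequality:
|a_m - a_n| = |4/m - 4/n| <= 4*1/m + 4*1/n <= 8/min(m,n).
So g(n) = 8/n bounds the Cauchy difference. Since g(n) -> 0, (a_n) is Cauchy.
Now solve g(N) < 3/50: 8/N < 3/50 <=> N > 8 / (3/50) = 400/3.
The smallest integer strictly greater than 400/3 is N = 134.
Check: g(134) = 8/134 = 4/67 < 3/50; g(133) = 8/133 >= 3/50. So N = 134.

134


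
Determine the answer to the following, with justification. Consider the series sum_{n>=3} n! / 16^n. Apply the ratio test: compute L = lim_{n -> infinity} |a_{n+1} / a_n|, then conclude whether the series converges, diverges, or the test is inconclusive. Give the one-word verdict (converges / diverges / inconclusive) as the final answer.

Let a_n denote the general term. Form the ratio a_{n+1}/a_n and simplify:
a_{n+1}/a_n = n/16 + 1/16
Take the limit as n -> infinity: L = infinity.
Since L = infinity > 1 (or L = infinity), the ratio test implies the series diverges.

diverges


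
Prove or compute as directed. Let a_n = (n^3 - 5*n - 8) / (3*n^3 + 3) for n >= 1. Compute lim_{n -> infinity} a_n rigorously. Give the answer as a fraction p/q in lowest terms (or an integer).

Divide numerator and denominator by n^3, the highest power:
numerator / n^3 = 1 - 5/n^2 - 8/n^3
denominator / n^3 = 3 + 3/n^3
As n -> infinity, all terms of the form c/n^k (k >= 1) tend to 0.
So numerator / n^3 -> 1 and denominator / n^3 -> 3.
Therefore lim a_n = 1/3.

1/3


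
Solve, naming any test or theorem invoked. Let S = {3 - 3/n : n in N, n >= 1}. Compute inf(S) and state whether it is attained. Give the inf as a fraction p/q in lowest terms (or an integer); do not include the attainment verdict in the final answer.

Analysis:
- Values: 0, 3/2, 2, 9/4, ... strictly increasing.
- Minimum is 0 (n=1); inf = 0 (attained).
- 3 - 3/n -> 3 from below; sup = 3, not attained.
Conclusion: inf(S) = 0, attained in S.

0


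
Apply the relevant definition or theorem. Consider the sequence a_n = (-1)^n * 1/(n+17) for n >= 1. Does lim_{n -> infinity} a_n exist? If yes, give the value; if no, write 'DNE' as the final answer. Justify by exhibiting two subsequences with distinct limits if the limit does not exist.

Examine the behaviour of a_n along subsequences.
Even-n subsequence a_{2k} = 1/(2k+17) -> 0. Odd-n subsequence a_{2k+1} = -1/(2k+18) -> 0. Both tend to 0, which suggests the limit is 0; verify directly.
|a_n - 0| = 1/(n+17) < 1/n for every n >= 1.
Given epsilon > 0, choose a positive integer N > 1/epsilon. Then for all n >= N, |a_n| < 1/n <= 1/N < epsilon.
So by the definition of the limit, lim a_n exists and equals 0.

0


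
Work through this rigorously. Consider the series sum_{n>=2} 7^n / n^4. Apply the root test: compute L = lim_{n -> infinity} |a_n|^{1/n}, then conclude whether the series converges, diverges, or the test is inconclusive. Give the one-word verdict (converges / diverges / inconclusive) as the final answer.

Let a_n denote the general term. Form |a_n|^(1/n) and simplify:
|a_n|^(1/n) = 7/n^(4/n)
Take the limit as n -> infinity: L = 7.
Since L = 7 > 1, the root test implies divergence.

diverges


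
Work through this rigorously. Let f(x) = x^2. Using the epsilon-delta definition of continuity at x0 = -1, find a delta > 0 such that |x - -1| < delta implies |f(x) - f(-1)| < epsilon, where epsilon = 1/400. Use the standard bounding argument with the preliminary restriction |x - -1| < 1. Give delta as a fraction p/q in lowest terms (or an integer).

Factor: |x^2 - (-1)^2| = |x - -1| * |x + -1|.
Impose |x - -1| < 1 first. Then |x + -1| = |(x - -1) + 2*(-1)| <= |x - -1| + 2*|-1| < 1 + 2 = 3.
So |x^2 - (-1)^2| < delta * 3.
We need delta * 3 <= 1/400, i.e. delta <= 1/400/3 = 1/1200.
Since 1/1200 < 1, this is tighter than 1; take delta = 1/1200.
So delta = 1/1200 works.

1/1200


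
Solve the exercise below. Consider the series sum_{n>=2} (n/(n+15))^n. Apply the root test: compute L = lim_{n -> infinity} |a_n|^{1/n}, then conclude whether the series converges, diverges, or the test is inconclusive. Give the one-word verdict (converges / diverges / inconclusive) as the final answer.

Let a_n denote the general term. Form |a_n|^(1/n) and simplify:
|a_n|^(1/n) = n/(n + 15)
Take the limit as n -> infinity: L = 1.
Since L = 1, the root test is inconclusive. (In fact a_n = (n/(n+15))^n -> e^(-15) != 0, so the nth-term test shows divergence; but the root test itself gives no conclusion.)

inconclusive


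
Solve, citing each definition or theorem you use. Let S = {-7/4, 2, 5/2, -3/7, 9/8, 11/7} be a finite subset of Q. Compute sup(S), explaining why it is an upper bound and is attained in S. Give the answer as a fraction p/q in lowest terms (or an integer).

S is finite, so sup(S) = max(S).
Sorted decreasing:
5/2, 2, 11/7, 9/8, -3/7, -7/4
The extremum is 5/2.
For every x in S, x <= 5/2. And 5/2 is in S, so it is attained.
Therefore sup(S) = 5/2.

5/2


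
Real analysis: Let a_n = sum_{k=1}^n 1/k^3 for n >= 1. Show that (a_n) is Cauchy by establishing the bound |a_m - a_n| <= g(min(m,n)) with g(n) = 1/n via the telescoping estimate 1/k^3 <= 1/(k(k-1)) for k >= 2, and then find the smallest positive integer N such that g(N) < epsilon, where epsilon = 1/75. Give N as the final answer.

For m > n >= 1: |a_m - a_n| = sum_{k=n+1}^m 1/k^3.
Use 1/k^3 <= 1/(k(k-1)) = 1/(k-1) - 1/k for k >= 2 (which holds since k^3 >= k^2 >= k(k-1) for k >= 2):
sum_{k=n+1}^m 1/k^3 <= sum_{k=n+1}^m (1/(k-1) - 1/k) = 1/n - 1/m <= 1/n.
By symmetry the same bound holds with n,m swapped, so |a_m - a_n| <= 1/min(m,n) = g(min(m,n)). Since g(n) -> 0, (a_n) is Cauchy.
Now solve g(N) < 1/75: 1/N < 1/75 <=> N > 1/(1/75) = 75.
The smallest integer strictly greater than 75 is N = 76.
Check: g(76) = 1/76 < 1/75; g(75) = 1/75 >= 1/75. So N = 76.

76


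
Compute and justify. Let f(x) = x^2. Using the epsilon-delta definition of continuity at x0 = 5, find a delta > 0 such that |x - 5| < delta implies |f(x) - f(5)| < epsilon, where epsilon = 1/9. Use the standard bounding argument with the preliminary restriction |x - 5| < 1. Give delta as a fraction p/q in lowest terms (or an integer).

Factor: |x^2 - (5)^2| = |x - 5| * |x + 5|.
Impose |x - 5| < 1 first. Then |x + 5| = |(x - 5) + 2*(5)| <= |x - 5| + 2*|5| < 1 + 10 = 11.
So |x^2 - (5)^2| < delta * 11.
We need delta * 11 <= 1/9, i.e. delta <= 1/9/11 = 1/99.
Since 1/99 < 1, this is tighter than 1; take delta = 1/99.
So delta = 1/99 works.

1/99


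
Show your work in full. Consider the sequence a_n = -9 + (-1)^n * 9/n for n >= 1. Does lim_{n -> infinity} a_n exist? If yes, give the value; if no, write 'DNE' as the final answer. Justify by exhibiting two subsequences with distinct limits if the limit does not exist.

Examine the behaviour of a_n along subsequences.
Even-n subsequence a_{2k} = -9 + 9/(2k) -> -9. Odd-n subsequence a_{2k+1} = -9 - 9/(2k+1) -> -9. Both tend to -9, which suggests the limit is -9; verify directly.
|a_n - (-9)| = |(-1)^n * 9/n| = 9/n for every n >= 1.
Given epsilon > 0, choose a positive integer N > 9/epsilon. Then for all n >= N, |a_n - (-9)| = 9/n <= 9/N < epsilon.
So by the definition of the limit, lim a_n exists and equals -9.

-9


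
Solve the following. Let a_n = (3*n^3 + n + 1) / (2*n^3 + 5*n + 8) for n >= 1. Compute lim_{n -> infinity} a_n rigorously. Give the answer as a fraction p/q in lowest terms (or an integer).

Divide numerator and denominator by n^3, the highest power:
numerator / n^3 = 3 + n^(-2) + n^(-3)
denominator / n^3 = 2 + 5/n^2 + 8/n^3
As n -> infinity, all terms of the form c/n^k (k >= 1) tend to 0.
So numerator / n^3 -> 3 and denominator / n^3 -> 2.
Therefore lim a_n = 3/2.

3/2


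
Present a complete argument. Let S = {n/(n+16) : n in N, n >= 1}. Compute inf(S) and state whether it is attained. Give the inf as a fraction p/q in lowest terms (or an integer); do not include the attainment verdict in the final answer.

Analysis:
- Values: 1/17, 1/9, 3/19, 1/5, ... strictly increasing.
- Minimum is 1/17 (n=1); inf = 1/17 (attained).
- n/(n+16) = 1 - 16/(n+16) -> 1 from below as n -> infinity, and never equals 1.
- So sup = 1 (not attained).
Conclusion: inf(S) = 1/17, attained in S.

1/17


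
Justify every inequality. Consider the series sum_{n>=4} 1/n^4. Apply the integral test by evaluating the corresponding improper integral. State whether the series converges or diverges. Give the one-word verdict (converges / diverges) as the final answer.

Let f(x) = x^(-4). Then f is positive, continuous, and decreasing on [4, infinity), so the integral test applies.
Compute the improper integral int_{4}^infinity f(x) dx:
  antiderivative F(x) = -1/(3*x^3).
  As x -> infinity, F(x) -> 0 (since p = 4 > 1).
  So int = F(infinity) - F(4) = 0 - (-1/192) = 1/192.
  Finite, so by the integral test, the series converges.

converges


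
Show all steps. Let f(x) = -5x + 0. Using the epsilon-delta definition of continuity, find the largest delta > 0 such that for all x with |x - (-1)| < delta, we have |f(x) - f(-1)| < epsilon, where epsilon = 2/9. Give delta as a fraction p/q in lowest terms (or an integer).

We compute f(-1) = -5*(-1) + 0 = 5.
|f(x) - f(-1)| = |-5x + 0 - (5)| = |-5(x - (-1))| = 5|x - (-1)|.
We need 5|x - (-1)| < 2/9, i.e. |x - (-1)| < 2/9 / 5 = 2/45.
So any delta <= 2/45 works. Conversely, if delta > 2/45, then x = -1 + 2/45 satisfies |x - (-1)| = 2/45 < delta but |f(x) - f(-1)| = 5 * 2/45 = 2/9, which is not < 2/9; so no larger delta works.
Hence the largest such delta is 2/45.

2/45


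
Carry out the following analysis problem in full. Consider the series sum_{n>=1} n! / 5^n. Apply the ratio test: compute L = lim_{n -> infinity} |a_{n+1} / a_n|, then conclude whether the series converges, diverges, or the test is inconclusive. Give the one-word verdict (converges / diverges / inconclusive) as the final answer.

Let a_n denote the general term. Form the ratio a_{n+1}/a_n and simplify:
a_{n+1}/a_n = n/5 + 1/5
Take the limit as n -> infinity: L = infinity.
Since L = infinity > 1 (or L = infinity), the ratio test implies the series diverges.

diverges


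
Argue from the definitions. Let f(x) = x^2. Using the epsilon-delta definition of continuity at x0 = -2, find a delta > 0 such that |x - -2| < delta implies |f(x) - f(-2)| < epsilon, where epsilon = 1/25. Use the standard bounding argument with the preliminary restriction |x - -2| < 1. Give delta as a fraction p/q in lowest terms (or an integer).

Factor: |x^2 - (-2)^2| = |x - -2| * |x + -2|.
Impose |x - -2| < 1 first. Then |x + -2| = |(x - -2) + 2*(-2)| <= |x - -2| + 2*|-2| < 1 + 4 = 5.
So |x^2 - (-2)^2| < delta * 5.
We need delta * 5 <= 1/25, i.e. delta <= 1/25/5 = 1/125.
Since 1/125 < 1, this is tighter than 1; take delta = 1/125.
So delta = 1/125 works.

1/125


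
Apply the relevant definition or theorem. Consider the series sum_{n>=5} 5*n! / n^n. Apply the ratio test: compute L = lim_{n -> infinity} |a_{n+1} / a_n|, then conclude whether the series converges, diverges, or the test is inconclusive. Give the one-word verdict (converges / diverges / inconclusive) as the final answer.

Let a_n denote the general term. Form the ratio a_{n+1}/a_n and simplify:
a_{n+1}/a_n = (n/(n + 1))^n
Take the limit as n -> infinity: L = exp(-1).
Since L = exp(-1) < 1, the ratio test implies the series converges.

converges


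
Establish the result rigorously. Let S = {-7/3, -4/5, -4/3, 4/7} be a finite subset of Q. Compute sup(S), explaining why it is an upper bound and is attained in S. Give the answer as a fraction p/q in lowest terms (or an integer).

S is finite, so sup(S) = max(S).
Sorted decreasing:
4/7, -4/5, -4/3, -7/3
The extremum is 4/7.
For every x in S, x <= 4/7. And 4/7 is in S, so it is attained.
Therefore sup(S) = 4/7.

4/7


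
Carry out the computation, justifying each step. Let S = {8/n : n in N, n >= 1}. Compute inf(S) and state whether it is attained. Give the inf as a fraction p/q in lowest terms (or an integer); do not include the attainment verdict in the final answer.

Analysis:
- Values: 8, 4, 8/3, 2, ... strictly decreasing.
- The maximum is 8 (n=1); sup = 8 (attained).
- The set is bounded below by 0; 8/n -> 0 so 0 is the greatest lower bound.
- 0 is not in the set, so inf = 0 is not attained.
Conclusion: inf(S) = 0, not attained in S.

0


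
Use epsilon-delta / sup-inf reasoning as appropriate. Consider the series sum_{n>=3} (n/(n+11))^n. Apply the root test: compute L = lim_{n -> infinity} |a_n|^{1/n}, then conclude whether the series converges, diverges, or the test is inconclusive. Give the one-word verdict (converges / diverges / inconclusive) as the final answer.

Let a_n denote the general term. Form |a_n|^(1/n) and simplify:
|a_n|^(1/n) = n/(n + 11)
Take the limit as n -> infinity: L = 1.
Since L = 1, the root test is inconclusive. (In fact a_n = (n/(n+11))^n -> e^(-11) != 0, so the nth-term test shows divergence; but the root test itself gives no conclusion.)

inconclusive


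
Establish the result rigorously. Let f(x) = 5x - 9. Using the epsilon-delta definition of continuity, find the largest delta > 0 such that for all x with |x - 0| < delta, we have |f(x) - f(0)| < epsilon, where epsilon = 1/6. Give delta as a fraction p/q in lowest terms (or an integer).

We compute f(0) = 5*(0) - 9 = -9.
|f(x) - f(0)| = |5x - 9 - (-9)| = |5(x - 0)| = 5|x - 0|.
We need 5|x - 0| < 1/6, i.e. |x - 0| < 1/6 / 5 = 1/30.
So any delta <= 1/30 works. Conversely, if delta > 1/30, then x = 0 + 1/30 satisfies |x - 0| = 1/30 < delta but |f(x) - f(0)| = 5 * 1/30 = 1/6, which is not < 1/6; so no larger delta works.
Hence the largest such delta is 1/30.

1/30


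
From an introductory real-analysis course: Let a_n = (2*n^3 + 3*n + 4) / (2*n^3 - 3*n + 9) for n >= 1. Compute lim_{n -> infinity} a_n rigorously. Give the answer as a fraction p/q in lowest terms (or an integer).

Divide numerator and denominator by n^3, the highest power:
numerator / n^3 = 2 + 3/n^2 + 4/n^3
denominator / n^3 = 2 - 3/n^2 + 9/n^3
As n -> infinity, all terms of the form c/n^k (k >= 1) tend to 0.
So numerator / n^3 -> 2 and denominator / n^3 -> 2.
Therefore lim a_n = 1.

1


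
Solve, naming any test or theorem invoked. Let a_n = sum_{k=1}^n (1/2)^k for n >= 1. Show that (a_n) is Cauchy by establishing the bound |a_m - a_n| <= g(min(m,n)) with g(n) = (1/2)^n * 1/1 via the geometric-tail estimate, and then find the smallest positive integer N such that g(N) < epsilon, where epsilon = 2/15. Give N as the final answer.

For m > n >= 1: |a_m - a_n| = sum_{k=n+1}^m (1/2)^k < sum_{k=n+1}^infinity (1/2)^k = (1/2)^(n+1) / (1 - 1/2) = (1/2)^n * (1/2) * (2/1) = (1/2)^n * 1/1.
So g(n) = (1/2)^n / 1. Since g(n) -> 0, (a_n) is Cauchy.
Now solve g(N) < 2/15: (1/2)^N / 1 < 2/15 <=> 2^N > 1 / (1 * 2/15) = 15/2.
Check powers of 2: 2^2 = 4 <= 15/2, 2^3 = 8 > 15/2.
So the smallest such N is 3. Check: g(3) = 1/(1 * 8) = 1/8 < 2/15.

3


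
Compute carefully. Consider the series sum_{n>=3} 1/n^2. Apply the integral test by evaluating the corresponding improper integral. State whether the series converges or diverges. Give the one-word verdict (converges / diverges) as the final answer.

Let f(x) = x^(-2). Then f is positive, continuous, and decreasing on [3, infinity), so the integral test applies.
Compute the improper integral int_{3}^infinity f(x) dx:
  antiderivative F(x) = -1/x.
  As x -> infinity, F(x) -> 0 (since p = 2 > 1).
  So int = F(infinity) - F(3) = 0 - (-1/3) = 1/3.
  Finite, so by the integral test, the series converges.

converges


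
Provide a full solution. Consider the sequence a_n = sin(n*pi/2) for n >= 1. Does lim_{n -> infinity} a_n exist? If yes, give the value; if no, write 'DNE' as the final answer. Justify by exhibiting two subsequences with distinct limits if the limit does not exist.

Examine the behaviour of a_n along subsequences.
a_{4k+1} = sin(pi/2 + 2k*pi) = 1 -> 1. a_{4k+3} = sin(3pi/2 + 2k*pi) = -1 -> -1.
Since these two subsequential limits are 1 and -1, distinct, the full sequence cannot converge (a convergent sequence has all subsequences tending to the same limit). So lim a_n does not exist.

DNE


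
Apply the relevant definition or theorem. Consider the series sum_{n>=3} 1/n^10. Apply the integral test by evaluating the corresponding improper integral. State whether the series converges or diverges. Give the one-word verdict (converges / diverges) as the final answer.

Let f(x) = x^(-10). Then f is positive, continuous, and decreasing on [3, infinity), so the integral test applies.
Compute the improper integral int_{3}^infinity f(x) dx:
  antiderivative F(x) = -1/(9*x^9).
  As x -> infinity, F(x) -> 0 (since p = 10 > 1).
  So int = F(infinity) - F(3) = 0 - (-1/177147) = 1/177147.
  Finite, so by the integral test, the series converges.

converges


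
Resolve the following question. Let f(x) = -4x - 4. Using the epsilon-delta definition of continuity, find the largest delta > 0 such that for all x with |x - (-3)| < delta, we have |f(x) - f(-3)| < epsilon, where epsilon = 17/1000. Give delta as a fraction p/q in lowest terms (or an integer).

We compute f(-3) = -4*(-3) - 4 = 8.
|f(x) - f(-3)| = |-4x - 4 - (8)| = |-4(x - (-3))| = 4|x - (-3)|.
We need 4|x - (-3)| < 17/1000, i.e. |x - (-3)| < 17/1000 / 4 = 17/4000.
So any delta <= 17/4000 works. Conversely, if delta > 17/4000, then x = -3 + 17/4000 satisfies |x - (-3)| = 17/4000 < delta but |f(x) - f(-3)| = 4 * 17/4000 = 17/1000, which is not < 17/1000; so no larger delta works.
Hence the largest such delta is 17/4000.

17/4000


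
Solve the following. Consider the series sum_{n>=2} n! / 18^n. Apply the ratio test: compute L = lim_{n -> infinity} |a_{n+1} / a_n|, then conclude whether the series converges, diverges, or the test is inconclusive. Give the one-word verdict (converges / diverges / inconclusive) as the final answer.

Let a_n denote the general term. Form the ratio a_{n+1}/a_n and simplify:
a_{n+1}/a_n = n/18 + 1/18
Take the limit as n -> infinity: L = infinity.
Since L = infinity > 1 (or L = infinity), the ratio test implies the series diverges.

diverges


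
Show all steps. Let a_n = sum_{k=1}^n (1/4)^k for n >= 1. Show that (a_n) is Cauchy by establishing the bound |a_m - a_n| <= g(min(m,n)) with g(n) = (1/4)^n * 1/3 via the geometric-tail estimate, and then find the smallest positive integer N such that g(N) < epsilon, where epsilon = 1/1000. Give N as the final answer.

For m > n >= 1: |a_m - a_n| = sum_{k=n+1}^m (1/4)^k < sum_{k=n+1}^infinity (1/4)^k = (1/4)^(n+1) / (1 - 1/4) = (1/4)^n * (1/4) * (4/3) = (1/4)^n * 1/3.
So g(n) = (1/4)^n / 3. Since g(n) -> 0, (a_n) is Cauchy.
Now solve g(N) < 1/1000: (1/4)^N / 3 < 1/1000 <=> 4^N > 1 / (3 * 1/1000) = 1000/3.
Check powers of 4: 4^4 = 256 <= 1000/3, 4^5 = 1024 > 1000/3.
So the smallest such N is 5. Check: g(5) = 1/(3 * 1024) = 1/3072 < 1/1000.

5


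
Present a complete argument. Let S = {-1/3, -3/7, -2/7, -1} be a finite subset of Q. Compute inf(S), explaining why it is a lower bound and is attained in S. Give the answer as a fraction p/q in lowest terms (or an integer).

S is finite, so inf(S) = min(S).
Sorted increasing:
-1, -3/7, -1/3, -2/7
The extremum is -1.
For every x in S, x >= -1. And -1 is in S, so it is attained.
Therefore inf(S) = -1.

-1


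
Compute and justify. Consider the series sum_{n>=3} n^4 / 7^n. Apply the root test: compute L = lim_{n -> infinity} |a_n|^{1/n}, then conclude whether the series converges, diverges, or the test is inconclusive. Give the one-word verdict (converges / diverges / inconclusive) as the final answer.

Let a_n denote the general term. Form |a_n|^(1/n) and simplify:
|a_n|^(1/n) = n^(4/n)/7
Take the limit as n -> infinity: L = 1/7.
Since L = 1/7 < 1, the root test implies convergence.

converges


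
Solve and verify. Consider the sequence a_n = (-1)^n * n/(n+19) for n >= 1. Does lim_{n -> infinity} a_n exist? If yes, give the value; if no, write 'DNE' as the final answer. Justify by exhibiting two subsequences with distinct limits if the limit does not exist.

Examine the behaviour of a_n along subsequences.
a_{2k} = 2k/(2k+19) -> 1. a_{2k+1} = -(2k+1)/(2k+20) -> -1.
Since these two subsequential limits are 1 and -1, distinct, the full sequence cannot converge (a convergent sequence has all subsequences tending to the same limit). So lim a_n does not exist.

DNE


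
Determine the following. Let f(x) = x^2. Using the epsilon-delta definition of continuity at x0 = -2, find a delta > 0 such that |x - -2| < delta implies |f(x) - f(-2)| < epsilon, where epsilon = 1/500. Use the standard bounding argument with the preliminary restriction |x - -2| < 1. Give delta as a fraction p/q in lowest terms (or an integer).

Factor: |x^2 - (-2)^2| = |x - -2| * |x + -2|.
Impose |x - -2| < 1 first. Then |x + -2| = |(x - -2) + 2*(-2)| <= |x - -2| + 2*|-2| < 1 + 4 = 5.
So |x^2 - (-2)^2| < delta * 5.
We need delta * 5 <= 1/500, i.e. delta <= 1/500/5 = 1/2500.
Since 1/2500 < 1, this is tighter than 1; take delta = 1/2500.
So delta = 1/2500 works.

1/2500


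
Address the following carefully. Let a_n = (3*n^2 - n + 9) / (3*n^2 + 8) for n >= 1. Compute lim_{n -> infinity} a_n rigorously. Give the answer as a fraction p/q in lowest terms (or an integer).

Divide numerator and denominator by n^2, the highest power:
numerator / n^2 = 3 - 1/n + 9/n^2
denominator / n^2 = 3 + 8/n^2
As n -> infinity, all terms of the form c/n^k (k >= 1) tend to 0.
So numerator / n^2 -> 3 and denominator / n^2 -> 3.
Therefore lim a_n = 1.

1


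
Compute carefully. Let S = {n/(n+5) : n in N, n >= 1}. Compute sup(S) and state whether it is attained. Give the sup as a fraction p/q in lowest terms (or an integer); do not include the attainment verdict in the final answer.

Analysis:
- Values: 1/6, 2/7, 3/8, 4/9, ... strictly increasing.
- Minimum is 1/6 (n=1); inf = 1/6 (attained).
- n/(n+5) = 1 - 5/(n+5) -> 1 from below as n -> infinity, and never equals 1.
- So sup = 1 (not attained).
Conclusion: sup(S) = 1, not attained in S.

1


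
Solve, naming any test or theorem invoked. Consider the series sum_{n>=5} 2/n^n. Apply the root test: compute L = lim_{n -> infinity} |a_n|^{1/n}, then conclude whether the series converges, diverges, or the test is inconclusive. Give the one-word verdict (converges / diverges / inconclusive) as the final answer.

Let a_n denote the general term. Form |a_n|^(1/n) and simplify:
|a_n|^(1/n) = 2^(1/n)/n
Take the limit as n -> infinity: L = 0.
Since L = 0 < 1, the root test implies convergence.

converges


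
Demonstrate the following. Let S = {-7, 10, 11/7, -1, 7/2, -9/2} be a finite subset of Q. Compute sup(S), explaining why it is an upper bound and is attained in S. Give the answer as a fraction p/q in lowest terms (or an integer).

S is finite, so sup(S) = max(S).
Sorted decreasing:
10, 7/2, 11/7, -1, -9/2, -7
The extremum is 10.
For every x in S, x <= 10. And 10 is in S, so it is attained.
Therefore sup(S) = 10.

10


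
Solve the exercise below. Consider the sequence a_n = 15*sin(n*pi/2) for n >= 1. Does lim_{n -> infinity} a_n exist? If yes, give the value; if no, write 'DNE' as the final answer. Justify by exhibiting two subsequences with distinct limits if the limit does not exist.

Examine the behaviour of a_n along subsequences.
a_{4k+1} = 15*sin(pi/2 + 2k*pi) = 15 -> 15. a_{4k+3} = 15*sin(3pi/2 + 2k*pi) = -15 -> -15.
Since these two subsequential limits are 15 and -15, distinct, the full sequence cannot converge (a convergent sequence has all subsequences tending to the same limit). So lim a_n does not exist.

DNE


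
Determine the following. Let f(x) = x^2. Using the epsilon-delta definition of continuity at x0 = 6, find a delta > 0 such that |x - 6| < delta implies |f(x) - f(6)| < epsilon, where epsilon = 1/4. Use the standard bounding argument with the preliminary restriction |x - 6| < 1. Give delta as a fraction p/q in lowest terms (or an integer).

Factor: |x^2 - (6)^2| = |x - 6| * |x + 6|.
Impose |x - 6| < 1 first. Then |x + 6| = |(x - 6) + 2*(6)| <= |x - 6| + 2*|6| < 1 + 12 = 13.
So |x^2 - (6)^2| < delta * 13.
We need delta * 13 <= 1/4, i.e. delta <= 1/4/13 = 1/52.
Since 1/52 < 1, this is tighter than 1; take delta = 1/52.
So delta = 1/52 works.

1/52


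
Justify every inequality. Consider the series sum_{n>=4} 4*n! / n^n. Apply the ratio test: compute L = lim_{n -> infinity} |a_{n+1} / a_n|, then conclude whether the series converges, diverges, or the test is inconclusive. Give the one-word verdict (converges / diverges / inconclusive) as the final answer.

Let a_n denote the general term. Form the ratio a_{n+1}/a_n and simplify:
a_{n+1}/a_n = (n/(n + 1))^n
Take the limit as n -> infinity: L = exp(-1).
Since L = exp(-1) < 1, the ratio test implies the series converges.

converges


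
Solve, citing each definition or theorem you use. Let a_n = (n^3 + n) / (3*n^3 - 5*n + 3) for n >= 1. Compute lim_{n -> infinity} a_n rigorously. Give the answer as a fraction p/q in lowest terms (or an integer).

Divide numerator and denominator by n^3, the highest power:
numerator / n^3 = 1 + n^(-2)
denominator / n^3 = 3 - 5/n^2 + 3/n^3
As n -> infinity, all terms of the form c/n^k (k >= 1) tend to 0.
So numerator / n^3 -> 1 and denominator / n^3 -> 3.
Therefore lim a_n = 1/3.

1/3


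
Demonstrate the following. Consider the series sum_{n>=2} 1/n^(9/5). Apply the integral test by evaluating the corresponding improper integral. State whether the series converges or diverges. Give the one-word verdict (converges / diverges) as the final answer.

Let f(x) = x^(-9/5). Then f is positive, continuous, and decreasing on [2, infinity), so the integral test applies.
Compute the improper integral int_{2}^infinity f(x) dx:
  antiderivative F(x) = -5/(4*x^(4/5)).
  As x -> infinity, F(x) -> 0 (since p = 9/5 > 1).
  So int = F(infinity) - F(2) = 0 - (-5*2^(1/5)/8) = 5*2^(1/5)/8.
  Finite, so by the integral test, the series converges.

converges
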